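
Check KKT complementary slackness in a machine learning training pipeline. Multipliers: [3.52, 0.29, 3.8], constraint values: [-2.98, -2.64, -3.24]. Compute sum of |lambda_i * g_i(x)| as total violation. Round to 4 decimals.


KKT complementary slackness check:
lambda_1 * g_1 = 3.52 * -2.98 = -10.4896
lambda_2 * g_2 = 0.29 * -2.64 = -0.7656
lambda_3 * g_3 = 3.8 * -3.24 = -12.312
Total violation = 10.4896 + 0.7656 + 12.312 = 23.5672


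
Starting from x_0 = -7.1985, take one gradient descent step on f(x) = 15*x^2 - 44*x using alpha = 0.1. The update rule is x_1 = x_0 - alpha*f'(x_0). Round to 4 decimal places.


We compute the gradient at x_0 and apply the update.
f'(x) = 30*x - 44
f'(-7.1985) = 30*-7.1985 - 44 = -259.955
x_1 = -7.1985 - 0.1*-259.955 = 18.797


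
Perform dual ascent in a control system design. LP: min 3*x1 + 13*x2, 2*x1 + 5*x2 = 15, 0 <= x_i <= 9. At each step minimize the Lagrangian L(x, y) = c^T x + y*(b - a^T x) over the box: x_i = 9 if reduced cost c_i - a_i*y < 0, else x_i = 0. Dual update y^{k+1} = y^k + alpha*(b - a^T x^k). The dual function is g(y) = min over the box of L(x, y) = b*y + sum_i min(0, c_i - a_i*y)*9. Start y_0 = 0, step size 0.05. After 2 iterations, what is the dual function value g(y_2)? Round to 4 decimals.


Dual ascent for LP: min 3*x1 + 13*x2, 2*x1 + 5*x2 = 15, 0 <= x_i <= 9
Step 1: y^k = 0.0, reduced costs: (3.0, 13.0)
  x^k = (0.0, 0.0), subgradient = b - a^T x = 15.0
  y^{k+1} = 0.0 + 0.05*15.0 = 0.75
Step 2: y^k = 0.75, reduced costs: (1.5, 9.25)
  x^k = (0.0, 0.0), subgradient = b - a^T x = 15.0
  y^{k+1} = 0.75 + 0.05*15.0 = 1.5
Dual objective at y_2 = 1.5: reduced costs (0.0, 5.5), box minimizer x = (0.0, 0.0)
g(y_2) = b*y + (c1 - a1*y)*x1 + (c2 - a2*y)*x2 = 15*1.5 + 0.0*0.0 + 5.5*0.0 = 22.5 + 0.0 + 0.0 = 22.5


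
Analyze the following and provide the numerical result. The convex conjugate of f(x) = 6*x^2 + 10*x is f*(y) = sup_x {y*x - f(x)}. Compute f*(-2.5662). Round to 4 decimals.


f*(y) = sup_x {y*x - a*x^2 - b*x} = sup_x {(y-b)*x - a*x^2}
FOC: (y - b) - 2a*x = 0 => x* = (y - b)/(2a)
x* = (-2.5662 - 10)/(2*6) = -1.0472
f*(-2.5662) = (y-b)^2/(4a) = (-2.5662 - 10)^2/(4*6)
= 157.9094/24 = 6.5796


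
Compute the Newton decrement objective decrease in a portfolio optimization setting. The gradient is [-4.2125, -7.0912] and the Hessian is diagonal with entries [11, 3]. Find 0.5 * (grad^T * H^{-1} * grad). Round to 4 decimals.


Step 1: H is diagonal, so H^(-1) * g = [-0.383, -2.3637].
Step 2: g^T H^(-1) g = sum_i g_i^2 / H_ii
  = (-4.2125)^2/11 + (-7.0912)^2/3
  = 1.6132 + 16.7617 = 18.3749
Step 3: Objective decrease = 0.5 * g^T H^(-1) g = 9.1875


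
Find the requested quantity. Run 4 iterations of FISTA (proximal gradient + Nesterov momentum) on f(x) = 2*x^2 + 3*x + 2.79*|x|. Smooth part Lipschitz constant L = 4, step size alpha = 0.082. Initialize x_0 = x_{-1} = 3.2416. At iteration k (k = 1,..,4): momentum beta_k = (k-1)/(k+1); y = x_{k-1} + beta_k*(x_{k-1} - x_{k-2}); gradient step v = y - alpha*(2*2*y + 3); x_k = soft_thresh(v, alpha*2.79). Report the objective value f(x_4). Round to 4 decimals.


FISTA on f(x) = 2*x^2 + 3*x + 2.79*|x|
L = 4, alpha = 0.082
Iteration 1: beta = 0.0, y = 3.2416 + 0.0*(3.2416 - 3.2416) = 3.2416
  grad(y) = 15.9664, v = y - alpha*grad = 1.9324
  prox(v) = soft_thresh(1.9324, 0.2288) = 1.7036
Iteration 2: beta = 0.3333, y = 1.7036 + 0.3333*(1.7036 - 3.2416) = 1.1909
  grad(y) = 7.7636, v = y - alpha*grad = 0.5543
  prox(v) = soft_thresh(0.5543, 0.2288) = 0.3255
Iteration 3: beta = 0.5, y = 0.3255 + 0.5*(0.3255 - 1.7036) = -0.3635
  grad(y) = 1.5459, v = y - alpha*grad = -0.4903
  prox(v) = soft_thresh(-0.4903, 0.2288) = -0.2615
Iteration 4: beta = 0.6, y = -0.2615 + 0.6*(-0.2615 - 0.3255) = -0.6137
  grad(y) = 0.5451, v = y - alpha*grad = -0.6584
  prox(v) = soft_thresh(-0.6584, 0.2288) = -0.4296
f(x_4) = 2*(-0.4296)^2 + 3*(-0.4296) + 2.79*|-0.4296| = 0.279


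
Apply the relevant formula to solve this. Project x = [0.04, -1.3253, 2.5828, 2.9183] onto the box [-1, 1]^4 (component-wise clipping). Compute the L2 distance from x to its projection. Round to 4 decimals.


Project each component onto [-1, 1].
clip(0.04) = 0.04, clip(-1.3253) = -1.0, clip(2.5828) = 1.0, clip(2.9183) = 1.0
Projection = [0.04, -1.0, 1.0, 1.0]
Squared diffs: [0.0, 0.1058, 2.5053, 3.6799]
Distance = sqrt(6.291) = 2.5082


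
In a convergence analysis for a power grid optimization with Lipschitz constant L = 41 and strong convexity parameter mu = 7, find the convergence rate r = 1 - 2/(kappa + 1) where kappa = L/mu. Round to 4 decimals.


Step 1: Compute the condition number.
kappa = L/mu = 41/7 = 5.8571
Step 2: Compute the convergence rate.
r = 1 - 2/(kappa + 1) = 1 - 2*mu/(L + mu) = (L - mu)/(L + mu) = 34/48 = 0.7083


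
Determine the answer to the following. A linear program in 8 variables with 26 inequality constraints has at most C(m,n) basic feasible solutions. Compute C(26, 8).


Each vertex corresponds to some choice of n active constraints out of m, so the number of vertices is at most C(m, n) = m! / (n!(m-n)!).
m = 26, n = 8
Numerator: 26 * 25 * 24 * 23 * 22 * 21 * 20 * 19
Denominator: 8! = 40320
C(26, 8) = 1562275


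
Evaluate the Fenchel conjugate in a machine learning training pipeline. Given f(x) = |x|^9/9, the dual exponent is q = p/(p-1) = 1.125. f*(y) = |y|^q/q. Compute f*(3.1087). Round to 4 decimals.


The conjugate exponent q satisfies 1/p + 1/q = 1.
p = 9, so q = 9/(9 - 1) = 1.125
|y|^q = 3.1087^1.125 = 3.5822
f*(3.1087) = 3.5822 / 1.125 = 3.1842


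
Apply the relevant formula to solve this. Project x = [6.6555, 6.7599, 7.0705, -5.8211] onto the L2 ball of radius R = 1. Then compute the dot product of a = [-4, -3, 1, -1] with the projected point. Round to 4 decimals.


Step 1: Compute ||x|| (intermediates to 6 decimals).
||x|| = sqrt(6.6555^2 + 6.7599^2 + 7.0705^2 + (-5.8211)^2) = 13.185943
Step 2: Project.
Since ||x|| > R, scale = R/||x|| = 1/13.185943 = 0.075838, proj(x) = scale * x
proj(x) = [0.50474, 0.512657, 0.536213, -0.441461]
Step 3: Dot product.
a^T * proj(x) = -4*0.50474 - 3*0.512657 + 1*0.536213 - 1*(-0.441461) = -2.5793


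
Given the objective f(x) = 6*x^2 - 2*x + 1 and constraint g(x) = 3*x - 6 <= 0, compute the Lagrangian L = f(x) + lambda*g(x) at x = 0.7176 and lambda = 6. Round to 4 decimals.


Step 1: Evaluate f(x).
f(0.7176) = 6*0.7176^2 - 2*0.7176 + 1 = 2.6545
Step 2: Evaluate g(x).
g(0.7176) = 3*0.7176 - 6 = -3.8472
Step 3: Compute Lagrangian.
L = 2.6545 + 6*-3.8472 = -20.4287


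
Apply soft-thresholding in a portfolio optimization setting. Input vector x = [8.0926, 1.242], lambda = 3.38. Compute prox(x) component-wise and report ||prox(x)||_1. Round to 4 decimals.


Soft-thresholding with lambda = 3.38:
prox(8.0926) = sign(8.0926)*max(|8.0926| - 3.38, 0) = 4.7126
prox(1.242) = sign(1.242)*max(|1.242| - 3.38, 0) = 0.0
prox(x) = [4.7126, 0.0]
||prox(x)||_1 = 4.7126 + 0.0 = 4.7126


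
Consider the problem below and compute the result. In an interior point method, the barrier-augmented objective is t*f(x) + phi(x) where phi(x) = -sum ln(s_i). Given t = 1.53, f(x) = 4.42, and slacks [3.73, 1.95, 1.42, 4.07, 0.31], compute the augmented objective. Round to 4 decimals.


Step 1: Compute log-barrier.
ln values: [1.3164, 0.6678, 0.3507, 1.4036, -1.1712]
phi = -(1.3164 + 0.6678 + 0.3507 + 1.4036 - 1.1712) = -2.5674
Step 2: Compute augmented objective.
t*f(x) = 1.53*4.42 = 6.7626
Total = 6.7626 - 2.5674 = 4.1952


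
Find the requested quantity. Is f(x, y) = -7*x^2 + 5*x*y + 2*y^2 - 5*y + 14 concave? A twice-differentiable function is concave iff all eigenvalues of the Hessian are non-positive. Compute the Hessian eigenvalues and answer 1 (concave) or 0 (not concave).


The Hessian of f(x,y) = -7*x^2 + 5*x*y + 2*y^2 - 5*y + 14 is:
H = [[-14, 5], [5, 4]]
Trace = -14 + 4 = -10
Determinant = -14*4 - (5)^2 = -81
Discriminant = (-10)^2 - 4*-81 = 424.0
Eigenvalues: lambda_1 = -15.2956, lambda_2 = 5.2956
The function is not concave.

0


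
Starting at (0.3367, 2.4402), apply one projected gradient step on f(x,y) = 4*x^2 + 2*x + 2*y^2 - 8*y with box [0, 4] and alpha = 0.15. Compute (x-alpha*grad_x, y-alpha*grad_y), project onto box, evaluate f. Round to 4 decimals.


Step 1: Compute gradient at (0.3367, 2.4402).
grad_x = 2*4*0.3367 + 2 = 4.6936
grad_y = 2*2*2.4402 - 8 = 1.7608
Step 2: Gradient step.
x_raw = 0.3367 - 0.15*4.6936 = -0.3673
y_raw = 2.4402 - 0.15*1.7608 = 2.1761
Step 3: Project onto [0, 4].
x_proj = clip(-0.3673) = 0.0
y_proj = clip(2.1761) = 2.1761
Step 4: Evaluate f.
f(0.0, 2.1761) = -7.938


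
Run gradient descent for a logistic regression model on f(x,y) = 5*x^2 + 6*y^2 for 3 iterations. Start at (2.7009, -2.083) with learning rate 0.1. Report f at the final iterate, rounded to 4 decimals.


Gradient descent on f(x,y) = 5*x^2 + 6*y^2.
Starting point: (2.7009, -2.083), alpha = 0.1
Step 1: grad_x = 2*5*2.7009 = 27.009, grad_y = 2*6*-2.083 = -24.996
  x_1 = 2.7009 - 0.1*27.009 = -0.0
  y_1 = -2.083 - 0.1*-24.996 = 0.4166
Step 2: grad_x = 2*5*-0.0 = -0.0, grad_y = 2*6*0.4166 = 4.9992
  x_2 = -0.0 - 0.1*-0.0 = 0.0
  y_2 = 0.4166 - 0.1*4.9992 = -0.0833
Step 3: grad_x = 2*5*0.0 = 0.0, grad_y = 2*6*-0.0833 = -0.9998
  x_3 = 0.0 - 0.1*0.0 = 0.0
  y_3 = -0.0833 - 0.1*-0.9998 = 0.0167
f(0.0, 0.0167) = 5*0.0^2 + 6*0.0167^2 = 0.0017


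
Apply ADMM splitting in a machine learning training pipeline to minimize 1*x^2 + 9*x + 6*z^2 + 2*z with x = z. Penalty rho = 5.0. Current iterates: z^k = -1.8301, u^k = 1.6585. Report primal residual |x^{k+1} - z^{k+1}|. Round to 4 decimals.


ADMM iteration with rho = 5.0, z^k = -1.8301, u^k = 1.6585
Step 1: x-update.
Minimize 1*x^2 + 9*x + (5.0/2)*(x + 1.8301 + 1.6585)^2
FOC: (2*1 + 5.0)*x = -9 + 5.0*(-1.8301 - 1.6585)
x^{k+1} = -3.7776
Step 2: z-update.
Minimize 6*z^2 + 2*z + (5.0/2)*(-3.7776 - z + 1.6585)^2
FOC: (2*6 + 5.0)*z = -2 + 5.0*(-3.7776 + 1.6585)
z^{k+1} = -0.7409
Step 3: u-update.
u^{k+1} = 1.6585 - 3.7776 + 0.7409 = -1.3782
Step 4: Primal residual = |-3.7776 + 0.7409| = 3.0367


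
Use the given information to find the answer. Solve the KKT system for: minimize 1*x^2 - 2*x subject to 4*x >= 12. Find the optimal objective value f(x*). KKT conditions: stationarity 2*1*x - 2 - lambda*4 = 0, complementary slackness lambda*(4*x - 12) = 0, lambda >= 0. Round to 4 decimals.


Step 1: Try lambda = 0 (constraint inactive).
x_unc = 2/(2*1) = 1.0
Check: 4*1.0 = 4.0 < 12 -- violated!
Step 2: Constraint must be active: 4*x = 12
x* = 12/4 = 3.0
lambda = (2*1*3.0 - 2)/4 = 1.0
Step 3: Compute optimal value.
f(x*) = 1*3.0^2 - 2*3.0 = 3.0


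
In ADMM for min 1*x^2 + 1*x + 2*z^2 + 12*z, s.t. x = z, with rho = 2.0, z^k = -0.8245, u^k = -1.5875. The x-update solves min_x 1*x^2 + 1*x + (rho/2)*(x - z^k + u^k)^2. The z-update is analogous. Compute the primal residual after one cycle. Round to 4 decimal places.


ADMM iteration with rho = 2.0, z^k = -0.8245, u^k = -1.5875
Step 1: x-update.
Minimize 1*x^2 + 1*x + (2.0/2)*(x + 0.8245 - 1.5875)^2
FOC: (2*1 + 2.0)*x = -1 + 2.0*(-0.8245 + 1.5875)
x^{k+1} = 0.1315
Step 2: z-update.
Minimize 2*z^2 + 12*z + (2.0/2)*(0.1315 - z - 1.5875)^2
FOC: (2*2 + 2.0)*z = -12 + 2.0*(0.1315 - 1.5875)
z^{k+1} = -2.4853
Step 3: u-update.
u^{k+1} = -1.5875 + 0.1315 + 2.4853 = 1.0293
Step 4: Primal residual = |0.1315 + 2.4853| = 2.6168


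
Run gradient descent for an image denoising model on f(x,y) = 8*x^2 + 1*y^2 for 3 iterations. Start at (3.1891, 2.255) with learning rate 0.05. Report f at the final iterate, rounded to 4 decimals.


Gradient descent on f(x,y) = 8*x^2 + 1*y^2.
Starting point: (3.1891, 2.255), alpha = 0.05
Step 1: grad_x = 2*8*3.1891 = 51.0256, grad_y = 2*1*2.255 = 4.51
  x_1 = 3.1891 - 0.05*51.0256 = 0.6378
  y_1 = 2.255 - 0.05*4.51 = 2.0295
Step 2: grad_x = 2*8*0.6378 = 10.2051, grad_y = 2*1*2.0295 = 4.059
  x_2 = 0.6378 - 0.05*10.2051 = 0.1276
  y_2 = 2.0295 - 0.05*4.059 = 1.8266
Step 3: grad_x = 2*8*0.1276 = 2.041, grad_y = 2*1*1.8266 = 3.6531
  x_3 = 0.1276 - 0.05*2.041 = 0.0255
  y_3 = 1.8266 - 0.05*3.6531 = 1.6439
f(0.0255, 1.6439) = 8*0.0255^2 + 1*1.6439^2 = 2.7076


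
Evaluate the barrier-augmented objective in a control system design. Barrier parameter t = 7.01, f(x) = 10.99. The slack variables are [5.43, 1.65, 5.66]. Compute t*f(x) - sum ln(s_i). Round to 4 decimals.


Step 1: Compute log-barrier.
ln values: [1.6919, 0.5008, 1.7334]
phi = -(1.6919 + 0.5008 + 1.7334) = -3.9261
Step 2: Compute augmented objective.
t*f(x) = 7.01*10.99 = 77.0399
Total = 77.0399 - 3.9261 = 73.1138


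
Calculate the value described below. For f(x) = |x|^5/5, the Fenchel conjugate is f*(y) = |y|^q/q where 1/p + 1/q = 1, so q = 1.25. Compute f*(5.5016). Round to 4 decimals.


The conjugate exponent q satisfies 1/p + 1/q = 1.
p = 5, so q = 5/(5 - 1) = 1.25
|y|^q = 5.5016^1.25 = 8.4258
f*(5.5016) = 8.4258 / 1.25 = 6.7406


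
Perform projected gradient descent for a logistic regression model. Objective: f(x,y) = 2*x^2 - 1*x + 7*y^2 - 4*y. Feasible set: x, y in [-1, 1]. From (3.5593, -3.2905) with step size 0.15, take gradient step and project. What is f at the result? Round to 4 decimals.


Step 1: Compute gradient at (3.5593, -3.2905).
grad_x = 2*2*3.5593 - 1 = 13.2372
grad_y = 2*7*-3.2905 - 4 = -50.067
Step 2: Gradient step.
x_raw = 3.5593 - 0.15*13.2372 = 1.5737
y_raw = -3.2905 - 0.15*-50.067 = 4.2196
Step 3: Project onto [-1, 1].
x_proj = clip(1.5737) = 1.0
y_proj = clip(4.2196) = 1.0
Step 4: Evaluate f.
f(1.0, 1.0) = 4.0


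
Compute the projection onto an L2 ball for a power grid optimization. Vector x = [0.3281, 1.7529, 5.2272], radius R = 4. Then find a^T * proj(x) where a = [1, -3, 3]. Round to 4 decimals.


Step 1: Compute ||x|| (intermediates to 6 decimals).
||x|| = sqrt(0.3281^2 + 1.7529^2 + 5.2272^2) = 5.523036
Step 2: Project.
Since ||x|| > R, scale = R/||x|| = 4/5.523036 = 0.724239, proj(x) = scale * x
proj(x) = [0.237623, 1.269519, 3.785742]
Step 3: Dot product.
a^T * proj(x) = 1*0.237623 - 3*1.269519 + 3*3.785742 = 7.7863


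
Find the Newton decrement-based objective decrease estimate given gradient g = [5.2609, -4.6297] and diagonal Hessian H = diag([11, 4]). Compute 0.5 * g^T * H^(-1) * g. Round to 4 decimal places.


Step 1: H is diagonal, so H^(-1) * g = [0.4783, -1.1574].
Step 2: g^T H^(-1) g = sum_i g_i^2 / H_ii
  = (5.2609)^2/11 + (-4.6297)^2/4
  = 2.5161 + 5.3585 = 7.8746
Step 3: Objective decrease = 0.5 * g^T H^(-1) g = 3.9373


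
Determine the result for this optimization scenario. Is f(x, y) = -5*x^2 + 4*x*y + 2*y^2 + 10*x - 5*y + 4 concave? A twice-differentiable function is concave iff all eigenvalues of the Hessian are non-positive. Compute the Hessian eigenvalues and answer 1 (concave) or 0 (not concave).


The Hessian of f(x,y) = -5*x^2 + 4*x*y + 2*y^2 + 10*x - 5*y + 4 is:
H = [[-10, 4], [4, 4]]
Trace = -10 + 4 = -6
Determinant = -10*4 - (4)^2 = -56
Discriminant = (-6)^2 - 4*-56 = 260.0
Eigenvalues: lambda_1 = -11.0623, lambda_2 = 5.0623
The function is not concave.

0


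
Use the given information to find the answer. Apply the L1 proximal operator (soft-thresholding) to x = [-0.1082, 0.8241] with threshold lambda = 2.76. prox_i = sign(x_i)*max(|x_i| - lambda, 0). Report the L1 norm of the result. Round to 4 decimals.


Soft-thresholding with lambda = 2.76:
prox(-0.1082) = sign(-0.1082)*max(|-0.1082| - 2.76, 0) = 0.0
prox(0.8241) = sign(0.8241)*max(|0.8241| - 2.76, 0) = 0.0
prox(x) = [0.0, 0.0]
||prox(x)||_1 = 0.0 + 0.0 = 0.0


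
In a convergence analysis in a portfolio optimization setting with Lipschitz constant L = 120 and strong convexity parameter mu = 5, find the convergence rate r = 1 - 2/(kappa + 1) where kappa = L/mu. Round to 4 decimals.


Step 1: Compute the condition number.
kappa = L/mu = 120/5 = 24.0
Step 2: Compute the convergence rate.
r = 1 - 2/(kappa + 1) = 1 - 2*mu/(L + mu) = (L - mu)/(L + mu) = 115/125 = 0.92


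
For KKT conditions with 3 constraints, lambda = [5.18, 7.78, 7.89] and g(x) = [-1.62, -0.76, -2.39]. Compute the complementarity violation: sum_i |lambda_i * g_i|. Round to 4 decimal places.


KKT complementary slackness check:
lambda_1 * g_1 = 5.18 * -1.62 = -8.3916
lambda_2 * g_2 = 7.78 * -0.76 = -5.9128
lambda_3 * g_3 = 7.89 * -2.39 = -18.8571
Total violation = 8.3916 + 5.9128 + 18.8571 = 33.1615


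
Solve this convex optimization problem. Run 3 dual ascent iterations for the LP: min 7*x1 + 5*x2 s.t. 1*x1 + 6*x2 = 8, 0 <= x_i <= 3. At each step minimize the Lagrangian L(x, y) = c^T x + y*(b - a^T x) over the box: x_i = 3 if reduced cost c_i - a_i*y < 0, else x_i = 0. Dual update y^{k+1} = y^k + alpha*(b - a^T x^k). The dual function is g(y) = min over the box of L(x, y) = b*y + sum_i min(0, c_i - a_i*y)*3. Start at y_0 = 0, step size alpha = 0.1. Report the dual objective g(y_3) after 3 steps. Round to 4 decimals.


Dual ascent for LP: min 7*x1 + 5*x2, 1*x1 + 6*x2 = 8, 0 <= x_i <= 3
Step 1: y^k = 0.0, reduced costs: (7.0, 5.0)
  x^k = (0.0, 0.0), subgradient = b - a^T x = 8.0
  y^{k+1} = 0.0 + 0.1*8.0 = 0.8
Step 2: y^k = 0.8, reduced costs: (6.2, 0.2)
  x^k = (0.0, 0.0), subgradient = b - a^T x = 8.0
  y^{k+1} = 0.8 + 0.1*8.0 = 1.6
Step 3: y^k = 1.6, reduced costs: (5.4, -4.6)
  x^k = (0.0, 3.0), subgradient = b - a^T x = -10.0
  y^{k+1} = 1.6 + 0.1*-10.0 = 0.6
Dual objective at y_3 = 0.6: reduced costs (6.4, 1.4), box minimizer x = (0.0, 0.0)
g(y_3) = b*y + (c1 - a1*y)*x1 + (c2 - a2*y)*x2 = 8*0.6 + 6.4*0.0 + 1.4*0.0 = 4.8 + 0.0 + 0.0 = 4.8


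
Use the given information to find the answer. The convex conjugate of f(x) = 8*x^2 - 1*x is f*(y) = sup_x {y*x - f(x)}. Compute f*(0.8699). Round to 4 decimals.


f*(y) = sup_x {y*x - a*x^2 - b*x} = sup_x {(y-b)*x - a*x^2}
FOC: (y - b) - 2a*x = 0 => x* = (y - b)/(2a)
x* = (0.8699 + 1)/(2*8) = 0.1169
f*(0.8699) = (y-b)^2/(4a) = (0.8699 + 1)^2/(4*8)
= 3.4965/32 = 0.1093


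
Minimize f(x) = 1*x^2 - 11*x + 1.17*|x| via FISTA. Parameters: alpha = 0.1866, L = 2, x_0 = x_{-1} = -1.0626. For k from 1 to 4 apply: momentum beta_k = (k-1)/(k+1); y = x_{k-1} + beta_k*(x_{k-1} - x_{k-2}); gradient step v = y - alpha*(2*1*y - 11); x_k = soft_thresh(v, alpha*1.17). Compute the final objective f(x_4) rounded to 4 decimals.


FISTA on f(x) = 1*x^2 - 11*x + 1.17*|x|
L = 2, alpha = 0.1866
Iteration 1: beta = 0.0, y = -1.0626 + 0.0*(-1.0626 + 1.0626) = -1.0626
  grad(y) = -13.1252, v = y - alpha*grad = 1.3866
  prox(v) = soft_thresh(1.3866, 0.2183) = 1.1682
Iteration 2: beta = 0.3333, y = 1.1682 + 0.3333*(1.1682 + 1.0626) = 1.9119
  grad(y) = -7.1763, v = y - alpha*grad = 3.2509
  prox(v) = soft_thresh(3.2509, 0.2183) = 3.0326
Iteration 3: beta = 0.5, y = 3.0326 + 0.5*(3.0326 - 1.1682) = 3.9648
  grad(y) = -3.0704, v = y - alpha*grad = 4.5378
  prox(v) = soft_thresh(4.5378, 0.2183) = 4.3194
Iteration 4: beta = 0.6, y = 4.3194 + 0.6*(4.3194 - 3.0326) = 5.0915
  grad(y) = -0.817, v = y - alpha*grad = 5.244
  prox(v) = soft_thresh(5.244, 0.2183) = 5.0256
f(x_4) = 1*5.0256^2 - 11*5.0256 + 1.17*|5.0256| = -24.145


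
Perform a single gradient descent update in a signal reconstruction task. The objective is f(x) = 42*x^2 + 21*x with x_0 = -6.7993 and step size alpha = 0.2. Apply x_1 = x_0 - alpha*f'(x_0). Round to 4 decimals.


We compute the gradient at x_0 and apply the update.
f'(x) = 84*x + 21
f'(-6.7993) = 84*-6.7993 + 21 = -550.1412
x_1 = -6.7993 - 0.2*-550.1412 = 103.2289


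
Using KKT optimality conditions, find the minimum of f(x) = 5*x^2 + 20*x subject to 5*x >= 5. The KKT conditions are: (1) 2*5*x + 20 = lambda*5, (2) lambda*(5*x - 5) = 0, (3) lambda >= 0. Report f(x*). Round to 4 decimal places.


Step 1: Try lambda = 0 (constraint inactive).
x_unc = -20/(2*5) = -2.0
Check: 5*-2.0 = -10.0 < 5 -- violated!
Step 2: Constraint must be active: 5*x = 5
x* = 5/5 = 1.0
lambda = (2*5*1.0 + 20)/5 = 6.0
Step 3: Compute optimal value.
f(x*) = 5*1.0^2 + 20*1.0 = 25.0


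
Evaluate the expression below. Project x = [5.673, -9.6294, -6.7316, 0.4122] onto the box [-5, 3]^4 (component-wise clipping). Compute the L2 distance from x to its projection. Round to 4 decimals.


Project each component onto [-5, 3].
clip(5.673) = 3.0, clip(-9.6294) = -5.0, clip(-6.7316) = -5.0, clip(0.4122) = 0.4122
Projection = [3.0, -5.0, -5.0, 0.4122]
Squared diffs: [7.1449, 21.4313, 2.9984, 0.0]
Distance = sqrt(31.5746) = 5.6191


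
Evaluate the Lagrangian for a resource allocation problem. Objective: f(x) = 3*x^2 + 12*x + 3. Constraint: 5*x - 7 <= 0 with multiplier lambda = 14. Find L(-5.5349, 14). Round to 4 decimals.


Step 1: Evaluate f(x).
f(-5.5349) = 3*(-5.5349)^2 + 12*(-5.5349) + 3 = 28.4866
Step 2: Evaluate g(x).
g(-5.5349) = 5*-5.5349 - 7 = -34.6745
Step 3: Compute Lagrangian.
L = 28.4866 + 14*-34.6745 = -456.9564


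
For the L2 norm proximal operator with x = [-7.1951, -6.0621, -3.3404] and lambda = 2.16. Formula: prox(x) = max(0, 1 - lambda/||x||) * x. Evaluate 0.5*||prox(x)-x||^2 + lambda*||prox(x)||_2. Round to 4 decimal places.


Step 1: Compute ||x||.
||x|| = 9.9838
Step 2: Compute scaling factor.
scale = max(0, 1 - 2.16/9.9838) = 0.7837
Step 3: prox(x) = [-5.6384, -4.7506, -2.6177]
||prox(x)|| = 7.8238
Step 4: Proximal objective.
0.5*||prox-x||^2 = 2.3328
lambda*||prox|| = 16.8994
Total = 19.2323


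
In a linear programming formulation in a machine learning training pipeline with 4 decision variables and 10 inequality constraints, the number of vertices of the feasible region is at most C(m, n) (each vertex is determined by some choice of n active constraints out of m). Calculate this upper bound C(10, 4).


Each vertex corresponds to some choice of n active constraints out of m, so the number of vertices is at most C(m, n) = m! / (n!(m-n)!).
m = 10, n = 4
Numerator: 10 * 9 * 8 * 7
Denominator: 4! = 24
C(10, 4) = 210


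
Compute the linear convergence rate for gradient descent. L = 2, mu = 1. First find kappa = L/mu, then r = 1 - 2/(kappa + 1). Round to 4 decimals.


Step 1: Compute the condition number.
kappa = L/mu = 2/1 = 2.0
Step 2: Compute the convergence rate.
r = 1 - 2/(kappa + 1) = 1 - 2*mu/(L + mu) = (L - mu)/(L + mu) = 1/3 = 0.3333


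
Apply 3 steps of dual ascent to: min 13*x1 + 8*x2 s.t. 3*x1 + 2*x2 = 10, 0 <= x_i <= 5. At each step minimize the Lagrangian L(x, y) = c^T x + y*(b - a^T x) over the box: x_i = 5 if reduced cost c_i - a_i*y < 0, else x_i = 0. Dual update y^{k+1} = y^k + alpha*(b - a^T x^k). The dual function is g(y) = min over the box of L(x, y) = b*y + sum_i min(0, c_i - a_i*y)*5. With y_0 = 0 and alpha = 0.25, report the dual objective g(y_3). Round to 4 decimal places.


Dual ascent for LP: min 13*x1 + 8*x2, 3*x1 + 2*x2 = 10, 0 <= x_i <= 5
Step 1: y^k = 0.0, reduced costs: (13.0, 8.0)
  x^k = (0.0, 0.0), subgradient = b - a^T x = 10.0
  y^{k+1} = 0.0 + 0.25*10.0 = 2.5
Step 2: y^k = 2.5, reduced costs: (5.5, 3.0)
  x^k = (0.0, 0.0), subgradient = b - a^T x = 10.0
  y^{k+1} = 2.5 + 0.25*10.0 = 5.0
Step 3: y^k = 5.0, reduced costs: (-2.0, -2.0)
  x^k = (5.0, 5.0), subgradient = b - a^T x = -15.0
  y^{k+1} = 5.0 + 0.25*-15.0 = 1.25
Dual objective at y_3 = 1.25: reduced costs (9.25, 5.5), box minimizer x = (0.0, 0.0)
g(y_3) = b*y + (c1 - a1*y)*x1 + (c2 - a2*y)*x2 = 10*1.25 + 9.25*0.0 + 5.5*0.0 = 12.5 + 0.0 + 0.0 = 12.5


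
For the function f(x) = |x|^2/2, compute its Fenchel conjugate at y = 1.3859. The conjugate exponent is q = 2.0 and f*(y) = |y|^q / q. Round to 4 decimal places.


The conjugate exponent q satisfies 1/p + 1/q = 1.
p = 2, so q = 2/(2 - 1) = 2.0
|y|^q = 1.3859^2.0 = 1.9207
f*(1.3859) = 1.9207 / 2.0 = 0.9604


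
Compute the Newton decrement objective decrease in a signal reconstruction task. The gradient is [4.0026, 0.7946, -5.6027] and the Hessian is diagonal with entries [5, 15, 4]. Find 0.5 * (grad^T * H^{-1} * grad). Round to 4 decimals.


Step 1: H is diagonal, so H^(-1) * g = [0.8005, 0.053, -1.4007].
Step 2: g^T H^(-1) g = sum_i g_i^2 / H_ii
  = (4.0026)^2/5 + (0.7946)^2/15 + (-5.6027)^2/4
  = 3.2042 + 0.0421 + 7.8476 = 11.0938
Step 3: Objective decrease = 0.5 * g^T H^(-1) g = 5.5469


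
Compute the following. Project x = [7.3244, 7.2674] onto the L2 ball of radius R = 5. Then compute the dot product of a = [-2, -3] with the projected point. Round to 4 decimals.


Step 1: Compute ||x|| (intermediates to 6 decimals).
||x|| = sqrt(7.3244^2 + 7.2674^2) = 10.318039
Step 2: Project.
Since ||x|| > R, scale = R/||x|| = 5/10.318039 = 0.484588, proj(x) = scale * x
proj(x) = [3.549316, 3.521695]
Step 3: Dot product.
a^T * proj(x) = -2*3.549316 - 3*3.521695 = -17.6637


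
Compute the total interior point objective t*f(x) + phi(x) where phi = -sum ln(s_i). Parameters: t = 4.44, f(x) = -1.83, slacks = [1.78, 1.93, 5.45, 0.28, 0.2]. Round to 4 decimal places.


Step 1: Compute log-barrier.
ln values: [0.5766, 0.6575, 1.6956, -1.273, -1.6094]
phi = -(0.5766 + 0.6575 + 1.6956 - 1.273 - 1.6094) = -0.0473
Step 2: Compute augmented objective.
t*f(x) = 4.44*-1.83 = -8.1252
Total = -8.1252 - 0.0473 = -8.1725


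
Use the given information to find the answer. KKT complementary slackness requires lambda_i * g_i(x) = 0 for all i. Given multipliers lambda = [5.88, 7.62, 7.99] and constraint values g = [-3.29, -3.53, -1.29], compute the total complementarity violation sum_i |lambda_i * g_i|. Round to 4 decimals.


KKT complementary slackness check:
lambda_1 * g_1 = 5.88 * -3.29 = -19.3452
lambda_2 * g_2 = 7.62 * -3.53 = -26.8986
lambda_3 * g_3 = 7.99 * -1.29 = -10.3071
Total violation = 19.3452 + 26.8986 + 10.3071 = 56.5509


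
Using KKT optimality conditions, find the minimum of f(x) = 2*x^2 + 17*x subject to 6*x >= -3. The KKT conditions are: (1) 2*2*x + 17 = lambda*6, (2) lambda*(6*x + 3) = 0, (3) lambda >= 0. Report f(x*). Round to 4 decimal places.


Step 1: Try lambda = 0 (constraint inactive).
x_unc = -17/(2*2) = -4.25
Check: 6*-4.25 = -25.5 < -3 -- violated!
Step 2: Constraint must be active: 6*x = -3
x* = -3/6 = -0.5
lambda = (2*2*(-0.5) + 17)/6 = 2.5
Step 3: Compute optimal value.
f(x*) = 2*(-0.5)^2 + 17*(-0.5) = -8.0


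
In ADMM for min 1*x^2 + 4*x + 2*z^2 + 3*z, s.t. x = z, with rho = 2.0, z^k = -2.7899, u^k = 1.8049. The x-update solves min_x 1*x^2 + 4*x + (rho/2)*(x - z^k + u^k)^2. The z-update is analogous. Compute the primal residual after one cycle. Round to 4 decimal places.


ADMM iteration with rho = 2.0, z^k = -2.7899, u^k = 1.8049
Step 1: x-update.
Minimize 1*x^2 + 4*x + (2.0/2)*(x + 2.7899 + 1.8049)^2
FOC: (2*1 + 2.0)*x = -4 + 2.0*(-2.7899 - 1.8049)
x^{k+1} = -3.2974
Step 2: z-update.
Minimize 2*z^2 + 3*z + (2.0/2)*(-3.2974 - z + 1.8049)^2
FOC: (2*2 + 2.0)*z = -3 + 2.0*(-3.2974 + 1.8049)
z^{k+1} = -0.9975
Step 3: u-update.
u^{k+1} = 1.8049 - 3.2974 + 0.9975 = -0.495
Step 4: Primal residual = |-3.2974 + 0.9975| = 2.2999


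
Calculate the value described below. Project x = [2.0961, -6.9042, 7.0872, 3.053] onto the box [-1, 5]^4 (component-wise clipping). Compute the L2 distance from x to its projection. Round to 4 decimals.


Project each component onto [-1, 5].
clip(2.0961) = 2.0961, clip(-6.9042) = -1.0, clip(7.0872) = 5.0, clip(3.053) = 3.053
Projection = [2.0961, -1.0, 5.0, 3.053]
Squared diffs: [0.0, 34.8596, 4.3564, 0.0]
Distance = sqrt(39.216) = 6.2623


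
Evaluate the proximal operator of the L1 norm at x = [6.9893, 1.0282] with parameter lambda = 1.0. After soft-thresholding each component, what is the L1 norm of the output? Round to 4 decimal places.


Soft-thresholding with lambda = 1.0:
prox(6.9893) = sign(6.9893)*max(|6.9893| - 1.0, 0) = 5.9893
prox(1.0282) = sign(1.0282)*max(|1.0282| - 1.0, 0) = 0.0282
prox(x) = [5.9893, 0.0282]
||prox(x)||_1 = 5.9893 + 0.0282 = 6.0175


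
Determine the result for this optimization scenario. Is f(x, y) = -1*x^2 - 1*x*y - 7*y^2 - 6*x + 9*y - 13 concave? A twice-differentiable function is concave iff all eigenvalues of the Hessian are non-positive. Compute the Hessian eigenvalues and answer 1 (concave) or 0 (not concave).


The Hessian of f(x,y) = -1*x^2 - 1*x*y - 7*y^2 - 6*x + 9*y - 13 is:
H = [[-2, -1], [-1, -14]]
Trace = -2 - 14 = -16
Determinant = -2*-14 - (-1)^2 = 27
Discriminant = (-16)^2 - 4*27 = 148.0
Eigenvalues: lambda_1 = -14.0828, lambda_2 = -1.9172
The function is concave.

1


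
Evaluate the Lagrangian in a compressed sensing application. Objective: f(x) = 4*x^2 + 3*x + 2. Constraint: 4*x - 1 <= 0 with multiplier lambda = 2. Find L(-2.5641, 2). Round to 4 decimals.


Step 1: Evaluate f(x).
f(-2.5641) = 4*(-2.5641)^2 + 3*(-2.5641) + 2 = 20.6061
Step 2: Evaluate g(x).
g(-2.5641) = 4*-2.5641 - 1 = -11.2564
Step 3: Compute Lagrangian.
L = 20.6061 + 2*-11.2564 = -1.9067


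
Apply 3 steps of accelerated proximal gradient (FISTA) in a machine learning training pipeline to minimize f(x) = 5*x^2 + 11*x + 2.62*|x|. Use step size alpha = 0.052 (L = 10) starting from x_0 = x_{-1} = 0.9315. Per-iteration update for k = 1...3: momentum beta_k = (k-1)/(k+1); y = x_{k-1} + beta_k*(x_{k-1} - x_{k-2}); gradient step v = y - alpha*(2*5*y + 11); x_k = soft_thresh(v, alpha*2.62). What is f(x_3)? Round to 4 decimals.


FISTA on f(x) = 5*x^2 + 11*x + 2.62*|x|
L = 10, alpha = 0.052
Iteration 1: beta = 0.0, y = 0.9315 + 0.0*(0.9315 - 0.9315) = 0.9315
  grad(y) = 20.315, v = y - alpha*grad = -0.1249
  prox(v) = soft_thresh(-0.1249, 0.1362) = 0.0
Iteration 2: beta = 0.3333, y = 0.0 + 0.3333*(0.0 - 0.9315) = -0.3105
  grad(y) = 7.895, v = y - alpha*grad = -0.721
  prox(v) = soft_thresh(-0.721, 0.1362) = -0.5848
Iteration 3: beta = 0.5, y = -0.5848 + 0.5*(-0.5848 - 0.0) = -0.8772
  grad(y) = 2.228, v = y - alpha*grad = -0.9931
  prox(v) = soft_thresh(-0.9931, 0.1362) = -0.8568
f(x_3) = 5*(-0.8568)^2 + 11*(-0.8568) + 2.62*|-0.8568| = -3.5094


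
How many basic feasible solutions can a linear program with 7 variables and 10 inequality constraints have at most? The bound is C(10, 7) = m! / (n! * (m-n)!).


Each vertex corresponds to some choice of n active constraints out of m, so the number of vertices is at most C(m, n) = m! / (n!(m-n)!).
m = 10, n = 7
Numerator: 10 * 9 * 8 * 7 * 6 * 5 * 4
Denominator: 7! = 5040
C(10, 7) = 120


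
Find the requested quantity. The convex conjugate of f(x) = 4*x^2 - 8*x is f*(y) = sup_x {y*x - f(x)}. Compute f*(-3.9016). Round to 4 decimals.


f*(y) = sup_x {y*x - a*x^2 - b*x} = sup_x {(y-b)*x - a*x^2}
FOC: (y - b) - 2a*x = 0 => x* = (y - b)/(2a)
x* = (-3.9016 + 8)/(2*4) = 0.5123
f*(-3.9016) = (y-b)^2/(4a) = (-3.9016 + 8)^2/(4*4)
= 16.7969/16 = 1.0498


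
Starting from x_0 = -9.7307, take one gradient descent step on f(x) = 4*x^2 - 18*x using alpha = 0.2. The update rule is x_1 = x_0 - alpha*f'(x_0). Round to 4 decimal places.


We compute the gradient at x_0 and apply the update.
f'(x) = 8*x - 18
f'(-9.7307) = 8*-9.7307 - 18 = -95.8456
x_1 = -9.7307 - 0.2*-95.8456 = 9.4384


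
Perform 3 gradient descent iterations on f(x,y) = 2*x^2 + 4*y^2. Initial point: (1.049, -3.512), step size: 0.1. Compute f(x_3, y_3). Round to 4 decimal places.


Gradient descent on f(x,y) = 2*x^2 + 4*y^2.
Starting point: (1.049, -3.512), alpha = 0.1
Step 1: grad_x = 2*2*1.049 = 4.196, grad_y = 2*4*-3.512 = -28.096
  x_1 = 1.049 - 0.1*4.196 = 0.6294
  y_1 = -3.512 - 0.1*-28.096 = -0.7024
Step 2: grad_x = 2*2*0.6294 = 2.5176, grad_y = 2*4*-0.7024 = -5.6192
  x_2 = 0.6294 - 0.1*2.5176 = 0.3776
  y_2 = -0.7024 - 0.1*-5.6192 = -0.1405
Step 3: grad_x = 2*2*0.3776 = 1.5106, grad_y = 2*4*-0.1405 = -1.1238
  x_3 = 0.3776 - 0.1*1.5106 = 0.2266
  y_3 = -0.1405 - 0.1*-1.1238 = -0.0281
f(0.2266, -0.0281) = 2*0.2266^2 + 4*(-0.0281)^2 = 0.1058


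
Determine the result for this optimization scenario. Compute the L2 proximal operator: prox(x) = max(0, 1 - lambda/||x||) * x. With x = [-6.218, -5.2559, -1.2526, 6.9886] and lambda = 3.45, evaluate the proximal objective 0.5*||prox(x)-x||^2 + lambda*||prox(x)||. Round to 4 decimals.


Step 1: Compute ||x||.
||x|| = 10.8027
Step 2: Compute scaling factor.
scale = max(0, 1 - 3.45/10.8027) = 0.6806
Step 3: prox(x) = [-4.2322, -3.5773, -0.8526, 4.7567]
||prox(x)|| = 7.3527
Step 4: Proximal objective.
0.5*||prox-x||^2 = 5.9513
lambda*||prox|| = 25.3668
Total = 31.3179


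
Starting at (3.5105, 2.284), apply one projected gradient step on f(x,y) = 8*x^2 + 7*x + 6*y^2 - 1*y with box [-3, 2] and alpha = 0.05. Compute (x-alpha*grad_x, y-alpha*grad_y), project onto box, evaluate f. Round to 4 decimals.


Step 1: Compute gradient at (3.5105, 2.284).
grad_x = 2*8*3.5105 + 7 = 63.168
grad_y = 2*6*2.284 - 1 = 26.408
Step 2: Gradient step.
x_raw = 3.5105 - 0.05*63.168 = 0.3521
y_raw = 2.284 - 0.05*26.408 = 0.9636
Step 3: Project onto [-3, 2].
x_proj = clip(0.3521) = 0.3521
y_proj = clip(0.9636) = 0.9636
Step 4: Evaluate f.
f(0.3521, 0.9636) = 8.064


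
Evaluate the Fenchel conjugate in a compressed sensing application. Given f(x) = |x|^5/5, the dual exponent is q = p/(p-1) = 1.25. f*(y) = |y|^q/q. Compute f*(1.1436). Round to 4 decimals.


The conjugate exponent q satisfies 1/p + 1/q = 1.
p = 5, so q = 5/(5 - 1) = 1.25
|y|^q = 1.1436^1.25 = 1.1826
f*(1.1436) = 1.1826 / 1.25 = 0.9461


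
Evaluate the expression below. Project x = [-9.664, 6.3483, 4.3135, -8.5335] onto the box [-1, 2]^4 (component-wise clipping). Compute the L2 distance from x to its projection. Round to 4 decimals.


Project each component onto [-1, 2].
clip(-9.664) = -1.0, clip(6.3483) = 2.0, clip(4.3135) = 2.0, clip(-8.5335) = -1.0
Projection = [-1.0, 2.0, 2.0, -1.0]
Squared diffs: [75.0649, 18.9077, 5.3523, 56.7536]
Distance = sqrt(156.0785) = 12.4931


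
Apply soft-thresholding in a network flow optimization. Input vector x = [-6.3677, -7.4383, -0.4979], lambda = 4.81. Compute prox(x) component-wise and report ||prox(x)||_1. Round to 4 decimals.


Soft-thresholding with lambda = 4.81:
prox(-6.3677) = sign(-6.3677)*max(|-6.3677| - 4.81, 0) = -1.5577
prox(-7.4383) = sign(-7.4383)*max(|-7.4383| - 4.81, 0) = -2.6283
prox(-0.4979) = sign(-0.4979)*max(|-0.4979| - 4.81, 0) = 0.0
prox(x) = [-1.5577, -2.6283, 0.0]
||prox(x)||_1 = 1.5577 + 2.6283 + 0.0 = 4.186


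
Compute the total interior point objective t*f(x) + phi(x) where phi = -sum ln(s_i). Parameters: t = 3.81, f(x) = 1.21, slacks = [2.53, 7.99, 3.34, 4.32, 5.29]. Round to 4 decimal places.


Step 1: Compute log-barrier.
ln values: [0.9282, 2.0782, 1.206, 1.4633, 1.6658]
phi = -(0.9282 + 2.0782 + 1.206 + 1.4633 + 1.6658) = -7.3415
Step 2: Compute augmented objective.
t*f(x) = 3.81*1.21 = 4.6101
Total = 4.6101 - 7.3415 = -2.7314


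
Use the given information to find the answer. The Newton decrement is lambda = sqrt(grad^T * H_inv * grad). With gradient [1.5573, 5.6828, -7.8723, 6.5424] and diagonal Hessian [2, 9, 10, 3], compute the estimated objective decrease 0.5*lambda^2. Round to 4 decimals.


Step 1: H is diagonal, so H^(-1) * g = [0.7787, 0.6314, -0.7872, 2.1808].
Step 2: g^T H^(-1) g = sum_i g_i^2 / H_ii
  = (1.5573)^2/2 + (5.6828)^2/9 + (-7.8723)^2/10 + (6.5424)^2/3
  = 1.2126 + 3.5882 + 6.1973 + 14.2677 = 25.2658
Step 3: Objective decrease = 0.5 * g^T H^(-1) g = 12.6329


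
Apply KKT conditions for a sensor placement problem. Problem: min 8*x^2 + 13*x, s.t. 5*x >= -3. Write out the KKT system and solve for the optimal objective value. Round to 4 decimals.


Step 1: Try lambda = 0 (constraint inactive).
x_unc = -13/(2*8) = -0.8125
Check: 5*-0.8125 = -4.0625 < -3 -- violated!
Step 2: Constraint must be active: 5*x = -3
x* = -3/5 = -0.6
lambda = (2*8*(-0.6) + 13)/5 = 0.68
Step 3: Compute optimal value.
f(x*) = 8*(-0.6)^2 + 13*(-0.6) = -4.92


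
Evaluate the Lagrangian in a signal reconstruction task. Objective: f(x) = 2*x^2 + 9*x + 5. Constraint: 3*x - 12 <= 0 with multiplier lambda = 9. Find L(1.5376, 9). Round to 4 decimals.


Step 1: Evaluate f(x).
f(1.5376) = 2*1.5376^2 + 9*1.5376 + 5 = 23.5668
Step 2: Evaluate g(x).
g(1.5376) = 3*1.5376 - 12 = -7.3872
Step 3: Compute Lagrangian.
L = 23.5668 + 9*-7.3872 = -42.918


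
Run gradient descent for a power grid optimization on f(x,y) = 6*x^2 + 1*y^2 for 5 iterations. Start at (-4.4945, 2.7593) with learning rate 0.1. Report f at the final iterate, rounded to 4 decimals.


Gradient descent on f(x,y) = 6*x^2 + 1*y^2.
Starting point: (-4.4945, 2.7593), alpha = 0.1
Step 1: grad_x = 2*6*-4.4945 = -53.934, grad_y = 2*1*2.7593 = 5.5186
  x_1 = -4.4945 - 0.1*-53.934 = 0.8989
  y_1 = 2.7593 - 0.1*5.5186 = 2.2074
Step 2: grad_x = 2*6*0.8989 = 10.7868, grad_y = 2*1*2.2074 = 4.4149
  x_2 = 0.8989 - 0.1*10.7868 = -0.1798
  y_2 = 2.2074 - 0.1*4.4149 = 1.766
Step 3: grad_x = 2*6*-0.1798 = -2.1574, grad_y = 2*1*1.766 = 3.5319
  x_3 = -0.1798 - 0.1*-2.1574 = 0.036
  y_3 = 1.766 - 0.1*3.5319 = 1.4128
Step 4: grad_x = 2*6*0.036 = 0.4315, grad_y = 2*1*1.4128 = 2.8255
  x_4 = 0.036 - 0.1*0.4315 = -0.0072
  y_4 = 1.4128 - 0.1*2.8255 = 1.1302
Step 5: grad_x = 2*6*-0.0072 = -0.0863, grad_y = 2*1*1.1302 = 2.2604
  x_5 = -0.0072 - 0.1*-0.0863 = 0.0014
  y_5 = 1.1302 - 0.1*2.2604 = 0.9042
f(0.0014, 0.9042) = 6*0.0014^2 + 1*0.9042^2 = 0.8175


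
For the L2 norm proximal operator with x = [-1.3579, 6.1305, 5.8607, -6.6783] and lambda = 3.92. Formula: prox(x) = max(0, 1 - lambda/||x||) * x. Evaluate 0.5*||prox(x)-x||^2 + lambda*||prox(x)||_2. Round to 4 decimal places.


Step 1: Compute ||x||.
||x|| = 10.88
Step 2: Compute scaling factor.
scale = max(0, 1 - 3.92/10.88) = 0.6397
Step 3: prox(x) = [-0.8687, 3.9217, 3.7491, -4.2721]
||prox(x)|| = 6.96
Step 4: Proximal objective.
0.5*||prox-x||^2 = 7.6832
lambda*||prox|| = 27.2832
Total = 34.9664


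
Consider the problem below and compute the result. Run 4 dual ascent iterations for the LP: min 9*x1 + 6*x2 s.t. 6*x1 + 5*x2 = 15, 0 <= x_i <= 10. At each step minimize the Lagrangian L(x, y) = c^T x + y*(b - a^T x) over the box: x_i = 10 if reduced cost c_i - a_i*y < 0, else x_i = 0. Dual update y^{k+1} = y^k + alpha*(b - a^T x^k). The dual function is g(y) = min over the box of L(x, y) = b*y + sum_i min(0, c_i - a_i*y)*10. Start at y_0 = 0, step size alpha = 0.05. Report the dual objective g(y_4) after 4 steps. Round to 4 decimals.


Dual ascent for LP: min 9*x1 + 6*x2, 6*x1 + 5*x2 = 15, 0 <= x_i <= 10
Step 1: y^k = 0.0, reduced costs: (9.0, 6.0)
  x^k = (0.0, 0.0), subgradient = b - a^T x = 15.0
  y^{k+1} = 0.0 + 0.05*15.0 = 0.75
Step 2: y^k = 0.75, reduced costs: (4.5, 2.25)
  x^k = (0.0, 0.0), subgradient = b - a^T x = 15.0
  y^{k+1} = 0.75 + 0.05*15.0 = 1.5
Step 3: y^k = 1.5, reduced costs: (0.0, -1.5)
  x^k = (0.0, 10.0), subgradient = b - a^T x = -35.0
  y^{k+1} = 1.5 + 0.05*-35.0 = -0.25
Step 4: y^k = -0.25, reduced costs: (10.5, 7.25)
  x^k = (0.0, 0.0), subgradient = b - a^T x = 15.0
  y^{k+1} = -0.25 + 0.05*15.0 = 0.5
Dual objective at y_4 = 0.5: reduced costs (6.0, 3.5), box minimizer x = (0.0, 0.0)
g(y_4) = b*y + (c1 - a1*y)*x1 + (c2 - a2*y)*x2 = 15*0.5 + 6.0*0.0 + 3.5*0.0 = 7.5 + 0.0 + 0.0 = 7.5


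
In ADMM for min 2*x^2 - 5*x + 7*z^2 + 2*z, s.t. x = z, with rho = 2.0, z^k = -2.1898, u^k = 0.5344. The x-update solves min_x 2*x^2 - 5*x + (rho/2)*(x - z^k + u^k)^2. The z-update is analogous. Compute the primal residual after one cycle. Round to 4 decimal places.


ADMM iteration with rho = 2.0, z^k = -2.1898, u^k = 0.5344
Step 1: x-update.
Minimize 2*x^2 - 5*x + (2.0/2)*(x + 2.1898 + 0.5344)^2
FOC: (2*2 + 2.0)*x = 5 + 2.0*(-2.1898 - 0.5344)
x^{k+1} = -0.0747
Step 2: z-update.
Minimize 7*z^2 + 2*z + (2.0/2)*(-0.0747 - z + 0.5344)^2
FOC: (2*7 + 2.0)*z = -2 + 2.0*(-0.0747 + 0.5344)
z^{k+1} = -0.0675
Step 3: u-update.
u^{k+1} = 0.5344 - 0.0747 + 0.0675 = 0.5272
Step 4: Primal residual = |-0.0747 + 0.0675| = 0.0072


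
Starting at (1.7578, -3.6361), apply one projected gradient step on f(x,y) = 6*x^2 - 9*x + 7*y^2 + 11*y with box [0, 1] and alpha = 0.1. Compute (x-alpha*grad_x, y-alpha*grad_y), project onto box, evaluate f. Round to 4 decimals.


Step 1: Compute gradient at (1.7578, -3.6361).
grad_x = 2*6*1.7578 - 9 = 12.0936
grad_y = 2*7*-3.6361 + 11 = -39.9054
Step 2: Gradient step.
x_raw = 1.7578 - 0.1*12.0936 = 0.5484
y_raw = -3.6361 - 0.1*-39.9054 = 0.3544
Step 3: Project onto [0, 1].
x_proj = clip(0.5484) = 0.5484
y_proj = clip(0.3544) = 0.3544
Step 4: Evaluate f.
f(0.5484, 0.3544) = 1.647


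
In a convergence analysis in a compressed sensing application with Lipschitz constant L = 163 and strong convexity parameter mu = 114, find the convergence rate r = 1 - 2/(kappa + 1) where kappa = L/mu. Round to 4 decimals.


Step 1: Compute the condition number.
kappa = L/mu = 163/114 = 1.4298
Step 2: Compute the convergence rate.
r = 1 - 2/(kappa + 1) = 1 - 2*mu/(L + mu) = (L - mu)/(L + mu) = 49/277 = 0.1769
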